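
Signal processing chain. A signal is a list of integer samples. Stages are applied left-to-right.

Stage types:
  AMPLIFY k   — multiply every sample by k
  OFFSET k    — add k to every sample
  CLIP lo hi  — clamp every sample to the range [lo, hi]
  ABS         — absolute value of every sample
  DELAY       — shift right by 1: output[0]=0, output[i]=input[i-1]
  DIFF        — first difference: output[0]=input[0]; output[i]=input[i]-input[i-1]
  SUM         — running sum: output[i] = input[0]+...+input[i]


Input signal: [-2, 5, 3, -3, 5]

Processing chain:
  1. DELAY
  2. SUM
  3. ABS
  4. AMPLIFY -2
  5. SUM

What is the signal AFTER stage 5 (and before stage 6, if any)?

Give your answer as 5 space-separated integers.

Answer: 0 -4 -10 -22 -28

Derivation:
Input: [-2, 5, 3, -3, 5]
Stage 1 (DELAY): [0, -2, 5, 3, -3] = [0, -2, 5, 3, -3] -> [0, -2, 5, 3, -3]
Stage 2 (SUM): sum[0..0]=0, sum[0..1]=-2, sum[0..2]=3, sum[0..3]=6, sum[0..4]=3 -> [0, -2, 3, 6, 3]
Stage 3 (ABS): |0|=0, |-2|=2, |3|=3, |6|=6, |3|=3 -> [0, 2, 3, 6, 3]
Stage 4 (AMPLIFY -2): 0*-2=0, 2*-2=-4, 3*-2=-6, 6*-2=-12, 3*-2=-6 -> [0, -4, -6, -12, -6]
Stage 5 (SUM): sum[0..0]=0, sum[0..1]=-4, sum[0..2]=-10, sum[0..3]=-22, sum[0..4]=-28 -> [0, -4, -10, -22, -28]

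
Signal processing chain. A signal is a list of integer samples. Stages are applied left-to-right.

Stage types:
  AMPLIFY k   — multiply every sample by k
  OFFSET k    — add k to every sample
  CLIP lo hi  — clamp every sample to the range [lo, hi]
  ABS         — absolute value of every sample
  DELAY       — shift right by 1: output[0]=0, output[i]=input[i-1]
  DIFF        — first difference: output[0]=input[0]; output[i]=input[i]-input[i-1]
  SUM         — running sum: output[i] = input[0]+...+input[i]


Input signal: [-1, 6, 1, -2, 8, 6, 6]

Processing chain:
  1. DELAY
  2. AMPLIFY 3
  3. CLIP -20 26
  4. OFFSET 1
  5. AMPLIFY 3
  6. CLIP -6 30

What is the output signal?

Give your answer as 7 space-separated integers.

Input: [-1, 6, 1, -2, 8, 6, 6]
Stage 1 (DELAY): [0, -1, 6, 1, -2, 8, 6] = [0, -1, 6, 1, -2, 8, 6] -> [0, -1, 6, 1, -2, 8, 6]
Stage 2 (AMPLIFY 3): 0*3=0, -1*3=-3, 6*3=18, 1*3=3, -2*3=-6, 8*3=24, 6*3=18 -> [0, -3, 18, 3, -6, 24, 18]
Stage 3 (CLIP -20 26): clip(0,-20,26)=0, clip(-3,-20,26)=-3, clip(18,-20,26)=18, clip(3,-20,26)=3, clip(-6,-20,26)=-6, clip(24,-20,26)=24, clip(18,-20,26)=18 -> [0, -3, 18, 3, -6, 24, 18]
Stage 4 (OFFSET 1): 0+1=1, -3+1=-2, 18+1=19, 3+1=4, -6+1=-5, 24+1=25, 18+1=19 -> [1, -2, 19, 4, -5, 25, 19]
Stage 5 (AMPLIFY 3): 1*3=3, -2*3=-6, 19*3=57, 4*3=12, -5*3=-15, 25*3=75, 19*3=57 -> [3, -6, 57, 12, -15, 75, 57]
Stage 6 (CLIP -6 30): clip(3,-6,30)=3, clip(-6,-6,30)=-6, clip(57,-6,30)=30, clip(12,-6,30)=12, clip(-15,-6,30)=-6, clip(75,-6,30)=30, clip(57,-6,30)=30 -> [3, -6, 30, 12, -6, 30, 30]

Answer: 3 -6 30 12 -6 30 30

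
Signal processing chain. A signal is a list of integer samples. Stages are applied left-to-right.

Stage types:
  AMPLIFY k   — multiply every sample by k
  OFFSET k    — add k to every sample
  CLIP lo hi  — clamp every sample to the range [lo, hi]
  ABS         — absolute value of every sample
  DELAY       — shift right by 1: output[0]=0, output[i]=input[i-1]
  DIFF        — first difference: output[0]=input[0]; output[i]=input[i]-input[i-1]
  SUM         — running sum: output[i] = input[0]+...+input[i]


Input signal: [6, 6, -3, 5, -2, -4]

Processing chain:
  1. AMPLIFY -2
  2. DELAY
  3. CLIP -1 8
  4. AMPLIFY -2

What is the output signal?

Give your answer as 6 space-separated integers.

Answer: 0 2 2 -12 2 -8

Derivation:
Input: [6, 6, -3, 5, -2, -4]
Stage 1 (AMPLIFY -2): 6*-2=-12, 6*-2=-12, -3*-2=6, 5*-2=-10, -2*-2=4, -4*-2=8 -> [-12, -12, 6, -10, 4, 8]
Stage 2 (DELAY): [0, -12, -12, 6, -10, 4] = [0, -12, -12, 6, -10, 4] -> [0, -12, -12, 6, -10, 4]
Stage 3 (CLIP -1 8): clip(0,-1,8)=0, clip(-12,-1,8)=-1, clip(-12,-1,8)=-1, clip(6,-1,8)=6, clip(-10,-1,8)=-1, clip(4,-1,8)=4 -> [0, -1, -1, 6, -1, 4]
Stage 4 (AMPLIFY -2): 0*-2=0, -1*-2=2, -1*-2=2, 6*-2=-12, -1*-2=2, 4*-2=-8 -> [0, 2, 2, -12, 2, -8]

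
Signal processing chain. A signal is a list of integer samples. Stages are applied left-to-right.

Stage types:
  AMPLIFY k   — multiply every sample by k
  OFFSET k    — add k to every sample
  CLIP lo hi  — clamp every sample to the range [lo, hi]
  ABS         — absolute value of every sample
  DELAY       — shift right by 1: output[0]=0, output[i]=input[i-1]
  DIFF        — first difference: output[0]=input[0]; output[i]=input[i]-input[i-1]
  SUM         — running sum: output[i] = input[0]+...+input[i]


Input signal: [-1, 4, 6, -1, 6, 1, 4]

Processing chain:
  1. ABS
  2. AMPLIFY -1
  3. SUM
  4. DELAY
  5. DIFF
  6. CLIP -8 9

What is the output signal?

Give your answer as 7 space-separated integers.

Answer: 0 -1 -4 -6 -1 -6 -1

Derivation:
Input: [-1, 4, 6, -1, 6, 1, 4]
Stage 1 (ABS): |-1|=1, |4|=4, |6|=6, |-1|=1, |6|=6, |1|=1, |4|=4 -> [1, 4, 6, 1, 6, 1, 4]
Stage 2 (AMPLIFY -1): 1*-1=-1, 4*-1=-4, 6*-1=-6, 1*-1=-1, 6*-1=-6, 1*-1=-1, 4*-1=-4 -> [-1, -4, -6, -1, -6, -1, -4]
Stage 3 (SUM): sum[0..0]=-1, sum[0..1]=-5, sum[0..2]=-11, sum[0..3]=-12, sum[0..4]=-18, sum[0..5]=-19, sum[0..6]=-23 -> [-1, -5, -11, -12, -18, -19, -23]
Stage 4 (DELAY): [0, -1, -5, -11, -12, -18, -19] = [0, -1, -5, -11, -12, -18, -19] -> [0, -1, -5, -11, -12, -18, -19]
Stage 5 (DIFF): s[0]=0, -1-0=-1, -5--1=-4, -11--5=-6, -12--11=-1, -18--12=-6, -19--18=-1 -> [0, -1, -4, -6, -1, -6, -1]
Stage 6 (CLIP -8 9): clip(0,-8,9)=0, clip(-1,-8,9)=-1, clip(-4,-8,9)=-4, clip(-6,-8,9)=-6, clip(-1,-8,9)=-1, clip(-6,-8,9)=-6, clip(-1,-8,9)=-1 -> [0, -1, -4, -6, -1, -6, -1]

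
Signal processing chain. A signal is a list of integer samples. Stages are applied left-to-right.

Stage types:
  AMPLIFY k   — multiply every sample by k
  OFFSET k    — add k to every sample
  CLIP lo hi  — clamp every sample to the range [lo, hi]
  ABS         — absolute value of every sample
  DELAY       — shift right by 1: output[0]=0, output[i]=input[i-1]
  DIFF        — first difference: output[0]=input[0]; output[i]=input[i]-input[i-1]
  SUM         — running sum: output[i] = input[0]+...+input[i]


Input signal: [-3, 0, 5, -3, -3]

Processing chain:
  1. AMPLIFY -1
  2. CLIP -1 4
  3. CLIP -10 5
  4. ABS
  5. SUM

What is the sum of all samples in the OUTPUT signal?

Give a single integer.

Input: [-3, 0, 5, -3, -3]
Stage 1 (AMPLIFY -1): -3*-1=3, 0*-1=0, 5*-1=-5, -3*-1=3, -3*-1=3 -> [3, 0, -5, 3, 3]
Stage 2 (CLIP -1 4): clip(3,-1,4)=3, clip(0,-1,4)=0, clip(-5,-1,4)=-1, clip(3,-1,4)=3, clip(3,-1,4)=3 -> [3, 0, -1, 3, 3]
Stage 3 (CLIP -10 5): clip(3,-10,5)=3, clip(0,-10,5)=0, clip(-1,-10,5)=-1, clip(3,-10,5)=3, clip(3,-10,5)=3 -> [3, 0, -1, 3, 3]
Stage 4 (ABS): |3|=3, |0|=0, |-1|=1, |3|=3, |3|=3 -> [3, 0, 1, 3, 3]
Stage 5 (SUM): sum[0..0]=3, sum[0..1]=3, sum[0..2]=4, sum[0..3]=7, sum[0..4]=10 -> [3, 3, 4, 7, 10]
Output sum: 27

Answer: 27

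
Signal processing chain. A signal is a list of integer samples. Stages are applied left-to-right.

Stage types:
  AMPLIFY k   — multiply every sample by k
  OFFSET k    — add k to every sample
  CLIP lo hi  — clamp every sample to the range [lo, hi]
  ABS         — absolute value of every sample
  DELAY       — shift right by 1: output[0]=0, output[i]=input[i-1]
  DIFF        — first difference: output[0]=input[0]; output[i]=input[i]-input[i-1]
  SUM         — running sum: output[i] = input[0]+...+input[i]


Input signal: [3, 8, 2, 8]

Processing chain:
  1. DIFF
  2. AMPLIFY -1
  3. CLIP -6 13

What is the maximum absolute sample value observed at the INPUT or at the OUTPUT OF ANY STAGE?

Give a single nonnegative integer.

Input: [3, 8, 2, 8] (max |s|=8)
Stage 1 (DIFF): s[0]=3, 8-3=5, 2-8=-6, 8-2=6 -> [3, 5, -6, 6] (max |s|=6)
Stage 2 (AMPLIFY -1): 3*-1=-3, 5*-1=-5, -6*-1=6, 6*-1=-6 -> [-3, -5, 6, -6] (max |s|=6)
Stage 3 (CLIP -6 13): clip(-3,-6,13)=-3, clip(-5,-6,13)=-5, clip(6,-6,13)=6, clip(-6,-6,13)=-6 -> [-3, -5, 6, -6] (max |s|=6)
Overall max amplitude: 8

Answer: 8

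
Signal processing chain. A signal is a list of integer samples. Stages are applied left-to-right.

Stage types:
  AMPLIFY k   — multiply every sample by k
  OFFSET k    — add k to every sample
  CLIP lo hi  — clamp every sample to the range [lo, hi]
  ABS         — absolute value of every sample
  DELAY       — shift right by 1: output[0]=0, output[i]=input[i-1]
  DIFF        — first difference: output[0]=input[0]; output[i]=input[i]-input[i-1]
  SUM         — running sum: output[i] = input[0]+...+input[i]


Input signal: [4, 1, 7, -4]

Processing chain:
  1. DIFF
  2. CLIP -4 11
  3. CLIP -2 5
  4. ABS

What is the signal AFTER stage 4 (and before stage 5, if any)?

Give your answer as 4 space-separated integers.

Answer: 4 2 5 2

Derivation:
Input: [4, 1, 7, -4]
Stage 1 (DIFF): s[0]=4, 1-4=-3, 7-1=6, -4-7=-11 -> [4, -3, 6, -11]
Stage 2 (CLIP -4 11): clip(4,-4,11)=4, clip(-3,-4,11)=-3, clip(6,-4,11)=6, clip(-11,-4,11)=-4 -> [4, -3, 6, -4]
Stage 3 (CLIP -2 5): clip(4,-2,5)=4, clip(-3,-2,5)=-2, clip(6,-2,5)=5, clip(-4,-2,5)=-2 -> [4, -2, 5, -2]
Stage 4 (ABS): |4|=4, |-2|=2, |5|=5, |-2|=2 -> [4, 2, 5, 2]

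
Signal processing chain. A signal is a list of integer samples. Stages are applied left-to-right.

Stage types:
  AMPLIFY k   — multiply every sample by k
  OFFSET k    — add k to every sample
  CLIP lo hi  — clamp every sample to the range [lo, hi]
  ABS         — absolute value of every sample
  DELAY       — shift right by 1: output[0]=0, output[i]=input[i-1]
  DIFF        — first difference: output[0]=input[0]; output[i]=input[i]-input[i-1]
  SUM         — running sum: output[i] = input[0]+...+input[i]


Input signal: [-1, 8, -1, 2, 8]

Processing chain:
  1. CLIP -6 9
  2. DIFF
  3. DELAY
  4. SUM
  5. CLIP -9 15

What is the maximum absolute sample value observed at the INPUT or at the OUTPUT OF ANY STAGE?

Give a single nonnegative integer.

Answer: 9

Derivation:
Input: [-1, 8, -1, 2, 8] (max |s|=8)
Stage 1 (CLIP -6 9): clip(-1,-6,9)=-1, clip(8,-6,9)=8, clip(-1,-6,9)=-1, clip(2,-6,9)=2, clip(8,-6,9)=8 -> [-1, 8, -1, 2, 8] (max |s|=8)
Stage 2 (DIFF): s[0]=-1, 8--1=9, -1-8=-9, 2--1=3, 8-2=6 -> [-1, 9, -9, 3, 6] (max |s|=9)
Stage 3 (DELAY): [0, -1, 9, -9, 3] = [0, -1, 9, -9, 3] -> [0, -1, 9, -9, 3] (max |s|=9)
Stage 4 (SUM): sum[0..0]=0, sum[0..1]=-1, sum[0..2]=8, sum[0..3]=-1, sum[0..4]=2 -> [0, -1, 8, -1, 2] (max |s|=8)
Stage 5 (CLIP -9 15): clip(0,-9,15)=0, clip(-1,-9,15)=-1, clip(8,-9,15)=8, clip(-1,-9,15)=-1, clip(2,-9,15)=2 -> [0, -1, 8, -1, 2] (max |s|=8)
Overall max amplitude: 9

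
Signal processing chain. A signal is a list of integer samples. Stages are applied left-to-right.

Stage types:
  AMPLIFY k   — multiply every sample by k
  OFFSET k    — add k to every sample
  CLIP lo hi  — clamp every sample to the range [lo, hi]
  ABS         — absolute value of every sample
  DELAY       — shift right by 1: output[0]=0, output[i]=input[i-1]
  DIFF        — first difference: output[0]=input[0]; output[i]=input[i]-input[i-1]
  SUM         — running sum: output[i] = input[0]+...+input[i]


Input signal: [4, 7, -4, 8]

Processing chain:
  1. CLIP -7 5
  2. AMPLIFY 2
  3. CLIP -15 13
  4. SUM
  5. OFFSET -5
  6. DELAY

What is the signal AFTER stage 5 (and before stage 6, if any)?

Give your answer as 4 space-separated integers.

Input: [4, 7, -4, 8]
Stage 1 (CLIP -7 5): clip(4,-7,5)=4, clip(7,-7,5)=5, clip(-4,-7,5)=-4, clip(8,-7,5)=5 -> [4, 5, -4, 5]
Stage 2 (AMPLIFY 2): 4*2=8, 5*2=10, -4*2=-8, 5*2=10 -> [8, 10, -8, 10]
Stage 3 (CLIP -15 13): clip(8,-15,13)=8, clip(10,-15,13)=10, clip(-8,-15,13)=-8, clip(10,-15,13)=10 -> [8, 10, -8, 10]
Stage 4 (SUM): sum[0..0]=8, sum[0..1]=18, sum[0..2]=10, sum[0..3]=20 -> [8, 18, 10, 20]
Stage 5 (OFFSET -5): 8+-5=3, 18+-5=13, 10+-5=5, 20+-5=15 -> [3, 13, 5, 15]

Answer: 3 13 5 15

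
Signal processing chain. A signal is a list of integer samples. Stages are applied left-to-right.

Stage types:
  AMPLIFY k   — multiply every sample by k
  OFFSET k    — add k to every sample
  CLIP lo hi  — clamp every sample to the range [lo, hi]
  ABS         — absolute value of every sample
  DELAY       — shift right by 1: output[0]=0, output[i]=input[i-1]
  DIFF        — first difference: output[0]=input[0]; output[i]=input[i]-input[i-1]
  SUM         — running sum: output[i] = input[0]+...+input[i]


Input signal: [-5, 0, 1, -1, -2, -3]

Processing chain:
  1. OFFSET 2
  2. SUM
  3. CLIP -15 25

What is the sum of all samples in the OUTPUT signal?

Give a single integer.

Answer: 6

Derivation:
Input: [-5, 0, 1, -1, -2, -3]
Stage 1 (OFFSET 2): -5+2=-3, 0+2=2, 1+2=3, -1+2=1, -2+2=0, -3+2=-1 -> [-3, 2, 3, 1, 0, -1]
Stage 2 (SUM): sum[0..0]=-3, sum[0..1]=-1, sum[0..2]=2, sum[0..3]=3, sum[0..4]=3, sum[0..5]=2 -> [-3, -1, 2, 3, 3, 2]
Stage 3 (CLIP -15 25): clip(-3,-15,25)=-3, clip(-1,-15,25)=-1, clip(2,-15,25)=2, clip(3,-15,25)=3, clip(3,-15,25)=3, clip(2,-15,25)=2 -> [-3, -1, 2, 3, 3, 2]
Output sum: 6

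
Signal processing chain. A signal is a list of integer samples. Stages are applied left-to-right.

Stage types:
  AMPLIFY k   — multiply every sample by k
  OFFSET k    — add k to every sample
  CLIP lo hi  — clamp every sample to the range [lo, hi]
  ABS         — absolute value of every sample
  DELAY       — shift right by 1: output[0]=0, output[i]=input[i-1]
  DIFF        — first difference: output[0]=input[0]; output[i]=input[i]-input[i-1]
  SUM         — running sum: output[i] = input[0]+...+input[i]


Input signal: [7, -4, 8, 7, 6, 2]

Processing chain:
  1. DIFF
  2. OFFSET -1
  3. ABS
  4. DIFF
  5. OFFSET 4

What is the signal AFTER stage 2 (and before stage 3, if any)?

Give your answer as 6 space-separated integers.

Answer: 6 -12 11 -2 -2 -5

Derivation:
Input: [7, -4, 8, 7, 6, 2]
Stage 1 (DIFF): s[0]=7, -4-7=-11, 8--4=12, 7-8=-1, 6-7=-1, 2-6=-4 -> [7, -11, 12, -1, -1, -4]
Stage 2 (OFFSET -1): 7+-1=6, -11+-1=-12, 12+-1=11, -1+-1=-2, -1+-1=-2, -4+-1=-5 -> [6, -12, 11, -2, -2, -5]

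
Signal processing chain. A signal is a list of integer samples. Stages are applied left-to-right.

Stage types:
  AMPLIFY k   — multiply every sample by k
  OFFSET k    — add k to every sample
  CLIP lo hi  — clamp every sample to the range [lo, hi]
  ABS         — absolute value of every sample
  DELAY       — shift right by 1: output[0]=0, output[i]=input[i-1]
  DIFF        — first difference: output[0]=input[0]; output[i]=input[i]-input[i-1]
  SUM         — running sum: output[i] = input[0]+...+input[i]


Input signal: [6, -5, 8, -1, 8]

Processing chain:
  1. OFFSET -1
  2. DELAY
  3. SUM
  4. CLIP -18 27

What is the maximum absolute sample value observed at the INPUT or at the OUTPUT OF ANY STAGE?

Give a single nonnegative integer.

Answer: 8

Derivation:
Input: [6, -5, 8, -1, 8] (max |s|=8)
Stage 1 (OFFSET -1): 6+-1=5, -5+-1=-6, 8+-1=7, -1+-1=-2, 8+-1=7 -> [5, -6, 7, -2, 7] (max |s|=7)
Stage 2 (DELAY): [0, 5, -6, 7, -2] = [0, 5, -6, 7, -2] -> [0, 5, -6, 7, -2] (max |s|=7)
Stage 3 (SUM): sum[0..0]=0, sum[0..1]=5, sum[0..2]=-1, sum[0..3]=6, sum[0..4]=4 -> [0, 5, -1, 6, 4] (max |s|=6)
Stage 4 (CLIP -18 27): clip(0,-18,27)=0, clip(5,-18,27)=5, clip(-1,-18,27)=-1, clip(6,-18,27)=6, clip(4,-18,27)=4 -> [0, 5, -1, 6, 4] (max |s|=6)
Overall max amplitude: 8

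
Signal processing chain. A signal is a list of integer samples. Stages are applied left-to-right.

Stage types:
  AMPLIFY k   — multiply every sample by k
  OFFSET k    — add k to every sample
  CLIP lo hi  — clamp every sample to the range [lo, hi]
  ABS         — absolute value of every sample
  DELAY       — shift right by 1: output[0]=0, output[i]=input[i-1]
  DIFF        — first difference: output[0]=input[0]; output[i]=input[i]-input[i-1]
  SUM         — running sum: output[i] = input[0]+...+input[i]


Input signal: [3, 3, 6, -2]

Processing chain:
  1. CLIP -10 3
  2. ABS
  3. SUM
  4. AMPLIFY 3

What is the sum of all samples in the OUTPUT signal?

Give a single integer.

Input: [3, 3, 6, -2]
Stage 1 (CLIP -10 3): clip(3,-10,3)=3, clip(3,-10,3)=3, clip(6,-10,3)=3, clip(-2,-10,3)=-2 -> [3, 3, 3, -2]
Stage 2 (ABS): |3|=3, |3|=3, |3|=3, |-2|=2 -> [3, 3, 3, 2]
Stage 3 (SUM): sum[0..0]=3, sum[0..1]=6, sum[0..2]=9, sum[0..3]=11 -> [3, 6, 9, 11]
Stage 4 (AMPLIFY 3): 3*3=9, 6*3=18, 9*3=27, 11*3=33 -> [9, 18, 27, 33]
Output sum: 87

Answer: 87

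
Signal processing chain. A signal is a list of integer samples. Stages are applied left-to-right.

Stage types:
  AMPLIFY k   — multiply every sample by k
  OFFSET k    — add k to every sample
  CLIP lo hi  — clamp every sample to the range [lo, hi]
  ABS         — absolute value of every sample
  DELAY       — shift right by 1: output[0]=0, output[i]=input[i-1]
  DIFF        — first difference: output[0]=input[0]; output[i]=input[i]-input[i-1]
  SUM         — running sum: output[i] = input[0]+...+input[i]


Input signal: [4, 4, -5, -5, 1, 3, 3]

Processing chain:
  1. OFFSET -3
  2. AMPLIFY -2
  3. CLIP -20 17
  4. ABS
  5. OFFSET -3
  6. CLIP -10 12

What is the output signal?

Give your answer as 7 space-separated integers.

Input: [4, 4, -5, -5, 1, 3, 3]
Stage 1 (OFFSET -3): 4+-3=1, 4+-3=1, -5+-3=-8, -5+-3=-8, 1+-3=-2, 3+-3=0, 3+-3=0 -> [1, 1, -8, -8, -2, 0, 0]
Stage 2 (AMPLIFY -2): 1*-2=-2, 1*-2=-2, -8*-2=16, -8*-2=16, -2*-2=4, 0*-2=0, 0*-2=0 -> [-2, -2, 16, 16, 4, 0, 0]
Stage 3 (CLIP -20 17): clip(-2,-20,17)=-2, clip(-2,-20,17)=-2, clip(16,-20,17)=16, clip(16,-20,17)=16, clip(4,-20,17)=4, clip(0,-20,17)=0, clip(0,-20,17)=0 -> [-2, -2, 16, 16, 4, 0, 0]
Stage 4 (ABS): |-2|=2, |-2|=2, |16|=16, |16|=16, |4|=4, |0|=0, |0|=0 -> [2, 2, 16, 16, 4, 0, 0]
Stage 5 (OFFSET -3): 2+-3=-1, 2+-3=-1, 16+-3=13, 16+-3=13, 4+-3=1, 0+-3=-3, 0+-3=-3 -> [-1, -1, 13, 13, 1, -3, -3]
Stage 6 (CLIP -10 12): clip(-1,-10,12)=-1, clip(-1,-10,12)=-1, clip(13,-10,12)=12, clip(13,-10,12)=12, clip(1,-10,12)=1, clip(-3,-10,12)=-3, clip(-3,-10,12)=-3 -> [-1, -1, 12, 12, 1, -3, -3]

Answer: -1 -1 12 12 1 -3 -3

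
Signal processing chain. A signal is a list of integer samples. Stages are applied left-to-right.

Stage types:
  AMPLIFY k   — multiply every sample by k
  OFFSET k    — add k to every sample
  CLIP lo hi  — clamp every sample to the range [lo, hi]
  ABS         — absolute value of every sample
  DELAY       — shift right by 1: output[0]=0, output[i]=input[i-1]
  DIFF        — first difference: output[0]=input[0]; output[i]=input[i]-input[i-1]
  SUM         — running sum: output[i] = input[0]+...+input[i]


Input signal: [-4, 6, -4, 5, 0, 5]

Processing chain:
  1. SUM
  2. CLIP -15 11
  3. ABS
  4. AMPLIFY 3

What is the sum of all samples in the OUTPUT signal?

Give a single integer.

Input: [-4, 6, -4, 5, 0, 5]
Stage 1 (SUM): sum[0..0]=-4, sum[0..1]=2, sum[0..2]=-2, sum[0..3]=3, sum[0..4]=3, sum[0..5]=8 -> [-4, 2, -2, 3, 3, 8]
Stage 2 (CLIP -15 11): clip(-4,-15,11)=-4, clip(2,-15,11)=2, clip(-2,-15,11)=-2, clip(3,-15,11)=3, clip(3,-15,11)=3, clip(8,-15,11)=8 -> [-4, 2, -2, 3, 3, 8]
Stage 3 (ABS): |-4|=4, |2|=2, |-2|=2, |3|=3, |3|=3, |8|=8 -> [4, 2, 2, 3, 3, 8]
Stage 4 (AMPLIFY 3): 4*3=12, 2*3=6, 2*3=6, 3*3=9, 3*3=9, 8*3=24 -> [12, 6, 6, 9, 9, 24]
Output sum: 66

Answer: 66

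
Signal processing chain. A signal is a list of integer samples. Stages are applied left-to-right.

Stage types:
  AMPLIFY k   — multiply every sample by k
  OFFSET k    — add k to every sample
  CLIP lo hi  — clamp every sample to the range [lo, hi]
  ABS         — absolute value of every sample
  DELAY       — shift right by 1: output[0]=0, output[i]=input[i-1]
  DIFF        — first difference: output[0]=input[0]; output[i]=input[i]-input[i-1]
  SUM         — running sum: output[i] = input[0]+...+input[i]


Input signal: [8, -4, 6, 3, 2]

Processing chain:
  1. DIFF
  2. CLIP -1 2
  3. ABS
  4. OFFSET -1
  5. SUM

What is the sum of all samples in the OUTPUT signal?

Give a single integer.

Answer: 8

Derivation:
Input: [8, -4, 6, 3, 2]
Stage 1 (DIFF): s[0]=8, -4-8=-12, 6--4=10, 3-6=-3, 2-3=-1 -> [8, -12, 10, -3, -1]
Stage 2 (CLIP -1 2): clip(8,-1,2)=2, clip(-12,-1,2)=-1, clip(10,-1,2)=2, clip(-3,-1,2)=-1, clip(-1,-1,2)=-1 -> [2, -1, 2, -1, -1]
Stage 3 (ABS): |2|=2, |-1|=1, |2|=2, |-1|=1, |-1|=1 -> [2, 1, 2, 1, 1]
Stage 4 (OFFSET -1): 2+-1=1, 1+-1=0, 2+-1=1, 1+-1=0, 1+-1=0 -> [1, 0, 1, 0, 0]
Stage 5 (SUM): sum[0..0]=1, sum[0..1]=1, sum[0..2]=2, sum[0..3]=2, sum[0..4]=2 -> [1, 1, 2, 2, 2]
Output sum: 8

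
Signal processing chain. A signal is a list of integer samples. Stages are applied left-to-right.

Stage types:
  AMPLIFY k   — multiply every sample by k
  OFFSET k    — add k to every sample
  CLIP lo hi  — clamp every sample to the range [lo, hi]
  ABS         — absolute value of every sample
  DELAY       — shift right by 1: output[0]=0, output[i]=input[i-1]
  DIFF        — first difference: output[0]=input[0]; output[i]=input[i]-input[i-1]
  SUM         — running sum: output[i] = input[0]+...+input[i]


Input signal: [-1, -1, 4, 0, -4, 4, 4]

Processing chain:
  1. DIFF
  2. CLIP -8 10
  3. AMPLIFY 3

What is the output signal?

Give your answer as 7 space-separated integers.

Answer: -3 0 15 -12 -12 24 0

Derivation:
Input: [-1, -1, 4, 0, -4, 4, 4]
Stage 1 (DIFF): s[0]=-1, -1--1=0, 4--1=5, 0-4=-4, -4-0=-4, 4--4=8, 4-4=0 -> [-1, 0, 5, -4, -4, 8, 0]
Stage 2 (CLIP -8 10): clip(-1,-8,10)=-1, clip(0,-8,10)=0, clip(5,-8,10)=5, clip(-4,-8,10)=-4, clip(-4,-8,10)=-4, clip(8,-8,10)=8, clip(0,-8,10)=0 -> [-1, 0, 5, -4, -4, 8, 0]
Stage 3 (AMPLIFY 3): -1*3=-3, 0*3=0, 5*3=15, -4*3=-12, -4*3=-12, 8*3=24, 0*3=0 -> [-3, 0, 15, -12, -12, 24, 0]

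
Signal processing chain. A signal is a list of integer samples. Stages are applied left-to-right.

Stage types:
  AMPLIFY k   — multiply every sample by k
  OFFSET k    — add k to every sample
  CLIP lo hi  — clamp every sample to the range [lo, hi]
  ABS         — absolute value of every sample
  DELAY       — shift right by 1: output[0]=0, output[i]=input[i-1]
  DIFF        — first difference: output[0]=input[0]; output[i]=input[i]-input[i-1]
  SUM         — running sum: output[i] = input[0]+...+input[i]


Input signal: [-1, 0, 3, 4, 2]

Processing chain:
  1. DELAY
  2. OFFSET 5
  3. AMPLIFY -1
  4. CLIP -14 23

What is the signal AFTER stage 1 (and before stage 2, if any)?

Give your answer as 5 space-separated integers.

Input: [-1, 0, 3, 4, 2]
Stage 1 (DELAY): [0, -1, 0, 3, 4] = [0, -1, 0, 3, 4] -> [0, -1, 0, 3, 4]

Answer: 0 -1 0 3 4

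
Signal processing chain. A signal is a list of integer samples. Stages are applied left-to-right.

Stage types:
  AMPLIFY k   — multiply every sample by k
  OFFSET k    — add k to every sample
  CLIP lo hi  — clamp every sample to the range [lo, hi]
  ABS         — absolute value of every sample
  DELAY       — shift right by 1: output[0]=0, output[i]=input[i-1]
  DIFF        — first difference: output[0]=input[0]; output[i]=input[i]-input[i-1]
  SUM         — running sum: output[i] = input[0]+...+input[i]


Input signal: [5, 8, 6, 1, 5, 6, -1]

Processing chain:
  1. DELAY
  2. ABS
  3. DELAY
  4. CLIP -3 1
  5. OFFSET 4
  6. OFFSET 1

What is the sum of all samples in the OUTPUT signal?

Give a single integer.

Answer: 40

Derivation:
Input: [5, 8, 6, 1, 5, 6, -1]
Stage 1 (DELAY): [0, 5, 8, 6, 1, 5, 6] = [0, 5, 8, 6, 1, 5, 6] -> [0, 5, 8, 6, 1, 5, 6]
Stage 2 (ABS): |0|=0, |5|=5, |8|=8, |6|=6, |1|=1, |5|=5, |6|=6 -> [0, 5, 8, 6, 1, 5, 6]
Stage 3 (DELAY): [0, 0, 5, 8, 6, 1, 5] = [0, 0, 5, 8, 6, 1, 5] -> [0, 0, 5, 8, 6, 1, 5]
Stage 4 (CLIP -3 1): clip(0,-3,1)=0, clip(0,-3,1)=0, clip(5,-3,1)=1, clip(8,-3,1)=1, clip(6,-3,1)=1, clip(1,-3,1)=1, clip(5,-3,1)=1 -> [0, 0, 1, 1, 1, 1, 1]
Stage 5 (OFFSET 4): 0+4=4, 0+4=4, 1+4=5, 1+4=5, 1+4=5, 1+4=5, 1+4=5 -> [4, 4, 5, 5, 5, 5, 5]
Stage 6 (OFFSET 1): 4+1=5, 4+1=5, 5+1=6, 5+1=6, 5+1=6, 5+1=6, 5+1=6 -> [5, 5, 6, 6, 6, 6, 6]
Output sum: 40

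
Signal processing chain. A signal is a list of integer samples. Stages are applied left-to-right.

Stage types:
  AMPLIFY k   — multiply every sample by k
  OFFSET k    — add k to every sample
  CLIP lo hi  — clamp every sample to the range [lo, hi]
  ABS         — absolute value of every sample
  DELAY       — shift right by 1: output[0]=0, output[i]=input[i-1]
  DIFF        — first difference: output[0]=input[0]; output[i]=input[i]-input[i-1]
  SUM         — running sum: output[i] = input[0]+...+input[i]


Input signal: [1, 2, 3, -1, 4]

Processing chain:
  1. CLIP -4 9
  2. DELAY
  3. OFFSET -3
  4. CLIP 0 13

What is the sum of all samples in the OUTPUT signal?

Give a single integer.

Answer: 0

Derivation:
Input: [1, 2, 3, -1, 4]
Stage 1 (CLIP -4 9): clip(1,-4,9)=1, clip(2,-4,9)=2, clip(3,-4,9)=3, clip(-1,-4,9)=-1, clip(4,-4,9)=4 -> [1, 2, 3, -1, 4]
Stage 2 (DELAY): [0, 1, 2, 3, -1] = [0, 1, 2, 3, -1] -> [0, 1, 2, 3, -1]
Stage 3 (OFFSET -3): 0+-3=-3, 1+-3=-2, 2+-3=-1, 3+-3=0, -1+-3=-4 -> [-3, -2, -1, 0, -4]
Stage 4 (CLIP 0 13): clip(-3,0,13)=0, clip(-2,0,13)=0, clip(-1,0,13)=0, clip(0,0,13)=0, clip(-4,0,13)=0 -> [0, 0, 0, 0, 0]
Output sum: 0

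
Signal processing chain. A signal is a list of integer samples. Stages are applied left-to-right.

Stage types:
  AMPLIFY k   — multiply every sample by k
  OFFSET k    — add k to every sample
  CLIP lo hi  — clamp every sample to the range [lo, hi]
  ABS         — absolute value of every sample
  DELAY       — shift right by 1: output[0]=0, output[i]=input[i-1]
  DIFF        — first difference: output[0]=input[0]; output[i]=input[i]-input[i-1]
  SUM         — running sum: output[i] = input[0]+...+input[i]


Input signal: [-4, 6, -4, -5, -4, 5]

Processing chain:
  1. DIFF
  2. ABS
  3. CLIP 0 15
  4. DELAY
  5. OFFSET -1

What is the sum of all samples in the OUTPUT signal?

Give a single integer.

Answer: 20

Derivation:
Input: [-4, 6, -4, -5, -4, 5]
Stage 1 (DIFF): s[0]=-4, 6--4=10, -4-6=-10, -5--4=-1, -4--5=1, 5--4=9 -> [-4, 10, -10, -1, 1, 9]
Stage 2 (ABS): |-4|=4, |10|=10, |-10|=10, |-1|=1, |1|=1, |9|=9 -> [4, 10, 10, 1, 1, 9]
Stage 3 (CLIP 0 15): clip(4,0,15)=4, clip(10,0,15)=10, clip(10,0,15)=10, clip(1,0,15)=1, clip(1,0,15)=1, clip(9,0,15)=9 -> [4, 10, 10, 1, 1, 9]
Stage 4 (DELAY): [0, 4, 10, 10, 1, 1] = [0, 4, 10, 10, 1, 1] -> [0, 4, 10, 10, 1, 1]
Stage 5 (OFFSET -1): 0+-1=-1, 4+-1=3, 10+-1=9, 10+-1=9, 1+-1=0, 1+-1=0 -> [-1, 3, 9, 9, 0, 0]
Output sum: 20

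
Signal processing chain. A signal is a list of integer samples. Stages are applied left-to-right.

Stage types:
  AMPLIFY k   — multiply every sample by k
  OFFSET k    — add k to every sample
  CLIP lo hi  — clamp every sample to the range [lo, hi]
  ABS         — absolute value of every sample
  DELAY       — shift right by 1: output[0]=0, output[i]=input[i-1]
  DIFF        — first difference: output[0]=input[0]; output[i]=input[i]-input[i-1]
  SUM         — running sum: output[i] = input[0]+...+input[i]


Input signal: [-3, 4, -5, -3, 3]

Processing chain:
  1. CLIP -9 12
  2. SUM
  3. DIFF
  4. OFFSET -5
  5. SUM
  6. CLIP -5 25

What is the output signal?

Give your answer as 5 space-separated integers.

Answer: -5 -5 -5 -5 -5

Derivation:
Input: [-3, 4, -5, -3, 3]
Stage 1 (CLIP -9 12): clip(-3,-9,12)=-3, clip(4,-9,12)=4, clip(-5,-9,12)=-5, clip(-3,-9,12)=-3, clip(3,-9,12)=3 -> [-3, 4, -5, -3, 3]
Stage 2 (SUM): sum[0..0]=-3, sum[0..1]=1, sum[0..2]=-4, sum[0..3]=-7, sum[0..4]=-4 -> [-3, 1, -4, -7, -4]
Stage 3 (DIFF): s[0]=-3, 1--3=4, -4-1=-5, -7--4=-3, -4--7=3 -> [-3, 4, -5, -3, 3]
Stage 4 (OFFSET -5): -3+-5=-8, 4+-5=-1, -5+-5=-10, -3+-5=-8, 3+-5=-2 -> [-8, -1, -10, -8, -2]
Stage 5 (SUM): sum[0..0]=-8, sum[0..1]=-9, sum[0..2]=-19, sum[0..3]=-27, sum[0..4]=-29 -> [-8, -9, -19, -27, -29]
Stage 6 (CLIP -5 25): clip(-8,-5,25)=-5, clip(-9,-5,25)=-5, clip(-19,-5,25)=-5, clip(-27,-5,25)=-5, clip(-29,-5,25)=-5 -> [-5, -5, -5, -5, -5]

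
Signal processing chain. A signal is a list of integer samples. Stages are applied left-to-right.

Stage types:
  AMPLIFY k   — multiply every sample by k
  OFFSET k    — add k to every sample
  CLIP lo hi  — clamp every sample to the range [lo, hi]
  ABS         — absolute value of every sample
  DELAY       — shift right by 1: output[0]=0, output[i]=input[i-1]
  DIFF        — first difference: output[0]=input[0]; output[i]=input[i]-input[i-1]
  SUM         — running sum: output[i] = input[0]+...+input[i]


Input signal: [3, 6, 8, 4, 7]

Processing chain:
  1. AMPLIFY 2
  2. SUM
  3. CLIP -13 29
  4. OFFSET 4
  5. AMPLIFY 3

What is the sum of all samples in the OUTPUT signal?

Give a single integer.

Answer: 393

Derivation:
Input: [3, 6, 8, 4, 7]
Stage 1 (AMPLIFY 2): 3*2=6, 6*2=12, 8*2=16, 4*2=8, 7*2=14 -> [6, 12, 16, 8, 14]
Stage 2 (SUM): sum[0..0]=6, sum[0..1]=18, sum[0..2]=34, sum[0..3]=42, sum[0..4]=56 -> [6, 18, 34, 42, 56]
Stage 3 (CLIP -13 29): clip(6,-13,29)=6, clip(18,-13,29)=18, clip(34,-13,29)=29, clip(42,-13,29)=29, clip(56,-13,29)=29 -> [6, 18, 29, 29, 29]
Stage 4 (OFFSET 4): 6+4=10, 18+4=22, 29+4=33, 29+4=33, 29+4=33 -> [10, 22, 33, 33, 33]
Stage 5 (AMPLIFY 3): 10*3=30, 22*3=66, 33*3=99, 33*3=99, 33*3=99 -> [30, 66, 99, 99, 99]
Output sum: 393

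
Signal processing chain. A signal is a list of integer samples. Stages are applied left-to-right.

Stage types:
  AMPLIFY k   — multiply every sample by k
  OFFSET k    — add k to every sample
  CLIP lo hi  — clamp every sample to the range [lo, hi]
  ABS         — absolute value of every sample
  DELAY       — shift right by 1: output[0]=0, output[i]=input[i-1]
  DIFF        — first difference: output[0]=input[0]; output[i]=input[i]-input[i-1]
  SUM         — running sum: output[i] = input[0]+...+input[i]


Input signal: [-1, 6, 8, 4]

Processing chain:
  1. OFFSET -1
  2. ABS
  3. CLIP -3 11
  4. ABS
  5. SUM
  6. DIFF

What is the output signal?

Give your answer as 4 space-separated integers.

Input: [-1, 6, 8, 4]
Stage 1 (OFFSET -1): -1+-1=-2, 6+-1=5, 8+-1=7, 4+-1=3 -> [-2, 5, 7, 3]
Stage 2 (ABS): |-2|=2, |5|=5, |7|=7, |3|=3 -> [2, 5, 7, 3]
Stage 3 (CLIP -3 11): clip(2,-3,11)=2, clip(5,-3,11)=5, clip(7,-3,11)=7, clip(3,-3,11)=3 -> [2, 5, 7, 3]
Stage 4 (ABS): |2|=2, |5|=5, |7|=7, |3|=3 -> [2, 5, 7, 3]
Stage 5 (SUM): sum[0..0]=2, sum[0..1]=7, sum[0..2]=14, sum[0..3]=17 -> [2, 7, 14, 17]
Stage 6 (DIFF): s[0]=2, 7-2=5, 14-7=7, 17-14=3 -> [2, 5, 7, 3]

Answer: 2 5 7 3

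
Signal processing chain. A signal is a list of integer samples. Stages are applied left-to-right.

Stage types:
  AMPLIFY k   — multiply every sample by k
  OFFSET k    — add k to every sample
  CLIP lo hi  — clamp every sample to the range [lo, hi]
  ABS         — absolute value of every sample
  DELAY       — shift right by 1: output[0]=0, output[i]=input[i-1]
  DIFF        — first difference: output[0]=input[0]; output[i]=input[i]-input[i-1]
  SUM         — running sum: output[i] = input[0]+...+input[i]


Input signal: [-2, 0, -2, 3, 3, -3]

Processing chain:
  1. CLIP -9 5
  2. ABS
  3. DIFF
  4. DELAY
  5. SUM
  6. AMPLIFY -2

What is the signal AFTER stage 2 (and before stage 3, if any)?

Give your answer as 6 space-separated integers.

Answer: 2 0 2 3 3 3

Derivation:
Input: [-2, 0, -2, 3, 3, -3]
Stage 1 (CLIP -9 5): clip(-2,-9,5)=-2, clip(0,-9,5)=0, clip(-2,-9,5)=-2, clip(3,-9,5)=3, clip(3,-9,5)=3, clip(-3,-9,5)=-3 -> [-2, 0, -2, 3, 3, -3]
Stage 2 (ABS): |-2|=2, |0|=0, |-2|=2, |3|=3, |3|=3, |-3|=3 -> [2, 0, 2, 3, 3, 3]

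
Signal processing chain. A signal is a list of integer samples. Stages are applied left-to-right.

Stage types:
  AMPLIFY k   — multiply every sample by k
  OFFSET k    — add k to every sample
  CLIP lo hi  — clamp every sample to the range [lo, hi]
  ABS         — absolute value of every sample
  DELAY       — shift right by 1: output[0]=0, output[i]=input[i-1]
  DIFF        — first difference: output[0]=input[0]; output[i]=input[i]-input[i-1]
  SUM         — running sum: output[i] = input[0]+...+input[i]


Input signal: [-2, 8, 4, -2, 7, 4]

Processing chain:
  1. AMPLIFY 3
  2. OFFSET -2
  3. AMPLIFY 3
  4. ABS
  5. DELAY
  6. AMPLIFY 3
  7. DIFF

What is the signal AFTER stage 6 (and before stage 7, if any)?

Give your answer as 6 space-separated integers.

Input: [-2, 8, 4, -2, 7, 4]
Stage 1 (AMPLIFY 3): -2*3=-6, 8*3=24, 4*3=12, -2*3=-6, 7*3=21, 4*3=12 -> [-6, 24, 12, -6, 21, 12]
Stage 2 (OFFSET -2): -6+-2=-8, 24+-2=22, 12+-2=10, -6+-2=-8, 21+-2=19, 12+-2=10 -> [-8, 22, 10, -8, 19, 10]
Stage 3 (AMPLIFY 3): -8*3=-24, 22*3=66, 10*3=30, -8*3=-24, 19*3=57, 10*3=30 -> [-24, 66, 30, -24, 57, 30]
Stage 4 (ABS): |-24|=24, |66|=66, |30|=30, |-24|=24, |57|=57, |30|=30 -> [24, 66, 30, 24, 57, 30]
Stage 5 (DELAY): [0, 24, 66, 30, 24, 57] = [0, 24, 66, 30, 24, 57] -> [0, 24, 66, 30, 24, 57]
Stage 6 (AMPLIFY 3): 0*3=0, 24*3=72, 66*3=198, 30*3=90, 24*3=72, 57*3=171 -> [0, 72, 198, 90, 72, 171]

Answer: 0 72 198 90 72 171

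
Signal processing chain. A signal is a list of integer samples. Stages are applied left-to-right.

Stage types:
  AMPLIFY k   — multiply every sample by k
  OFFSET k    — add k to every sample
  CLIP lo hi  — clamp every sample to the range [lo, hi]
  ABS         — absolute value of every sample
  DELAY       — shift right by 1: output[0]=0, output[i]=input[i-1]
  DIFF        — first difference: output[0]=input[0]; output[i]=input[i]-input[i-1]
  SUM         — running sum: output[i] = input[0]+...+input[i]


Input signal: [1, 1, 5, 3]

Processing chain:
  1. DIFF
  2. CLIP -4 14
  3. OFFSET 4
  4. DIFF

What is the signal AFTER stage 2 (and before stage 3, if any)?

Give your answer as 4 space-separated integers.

Input: [1, 1, 5, 3]
Stage 1 (DIFF): s[0]=1, 1-1=0, 5-1=4, 3-5=-2 -> [1, 0, 4, -2]
Stage 2 (CLIP -4 14): clip(1,-4,14)=1, clip(0,-4,14)=0, clip(4,-4,14)=4, clip(-2,-4,14)=-2 -> [1, 0, 4, -2]

Answer: 1 0 4 -2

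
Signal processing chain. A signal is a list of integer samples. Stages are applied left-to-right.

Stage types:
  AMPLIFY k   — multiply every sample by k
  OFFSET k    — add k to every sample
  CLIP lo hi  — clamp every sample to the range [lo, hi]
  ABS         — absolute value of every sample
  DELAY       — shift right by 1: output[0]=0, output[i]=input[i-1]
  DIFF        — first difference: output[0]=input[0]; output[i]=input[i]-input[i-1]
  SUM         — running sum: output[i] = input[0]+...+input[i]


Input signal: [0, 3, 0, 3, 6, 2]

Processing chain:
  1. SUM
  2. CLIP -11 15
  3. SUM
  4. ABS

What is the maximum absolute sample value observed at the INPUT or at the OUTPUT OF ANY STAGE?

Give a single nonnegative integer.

Answer: 38

Derivation:
Input: [0, 3, 0, 3, 6, 2] (max |s|=6)
Stage 1 (SUM): sum[0..0]=0, sum[0..1]=3, sum[0..2]=3, sum[0..3]=6, sum[0..4]=12, sum[0..5]=14 -> [0, 3, 3, 6, 12, 14] (max |s|=14)
Stage 2 (CLIP -11 15): clip(0,-11,15)=0, clip(3,-11,15)=3, clip(3,-11,15)=3, clip(6,-11,15)=6, clip(12,-11,15)=12, clip(14,-11,15)=14 -> [0, 3, 3, 6, 12, 14] (max |s|=14)
Stage 3 (SUM): sum[0..0]=0, sum[0..1]=3, sum[0..2]=6, sum[0..3]=12, sum[0..4]=24, sum[0..5]=38 -> [0, 3, 6, 12, 24, 38] (max |s|=38)
Stage 4 (ABS): |0|=0, |3|=3, |6|=6, |12|=12, |24|=24, |38|=38 -> [0, 3, 6, 12, 24, 38] (max |s|=38)
Overall max amplitude: 38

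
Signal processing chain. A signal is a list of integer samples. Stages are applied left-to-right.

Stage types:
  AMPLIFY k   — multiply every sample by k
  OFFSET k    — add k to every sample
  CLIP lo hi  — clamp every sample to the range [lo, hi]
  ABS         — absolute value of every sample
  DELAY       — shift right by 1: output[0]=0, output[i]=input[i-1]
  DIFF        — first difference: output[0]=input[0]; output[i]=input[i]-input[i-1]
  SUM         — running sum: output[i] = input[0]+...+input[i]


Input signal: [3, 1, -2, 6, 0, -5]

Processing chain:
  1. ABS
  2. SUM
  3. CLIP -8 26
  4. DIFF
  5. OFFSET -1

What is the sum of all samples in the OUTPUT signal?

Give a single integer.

Answer: 11

Derivation:
Input: [3, 1, -2, 6, 0, -5]
Stage 1 (ABS): |3|=3, |1|=1, |-2|=2, |6|=6, |0|=0, |-5|=5 -> [3, 1, 2, 6, 0, 5]
Stage 2 (SUM): sum[0..0]=3, sum[0..1]=4, sum[0..2]=6, sum[0..3]=12, sum[0..4]=12, sum[0..5]=17 -> [3, 4, 6, 12, 12, 17]
Stage 3 (CLIP -8 26): clip(3,-8,26)=3, clip(4,-8,26)=4, clip(6,-8,26)=6, clip(12,-8,26)=12, clip(12,-8,26)=12, clip(17,-8,26)=17 -> [3, 4, 6, 12, 12, 17]
Stage 4 (DIFF): s[0]=3, 4-3=1, 6-4=2, 12-6=6, 12-12=0, 17-12=5 -> [3, 1, 2, 6, 0, 5]
Stage 5 (OFFSET -1): 3+-1=2, 1+-1=0, 2+-1=1, 6+-1=5, 0+-1=-1, 5+-1=4 -> [2, 0, 1, 5, -1, 4]
Output sum: 11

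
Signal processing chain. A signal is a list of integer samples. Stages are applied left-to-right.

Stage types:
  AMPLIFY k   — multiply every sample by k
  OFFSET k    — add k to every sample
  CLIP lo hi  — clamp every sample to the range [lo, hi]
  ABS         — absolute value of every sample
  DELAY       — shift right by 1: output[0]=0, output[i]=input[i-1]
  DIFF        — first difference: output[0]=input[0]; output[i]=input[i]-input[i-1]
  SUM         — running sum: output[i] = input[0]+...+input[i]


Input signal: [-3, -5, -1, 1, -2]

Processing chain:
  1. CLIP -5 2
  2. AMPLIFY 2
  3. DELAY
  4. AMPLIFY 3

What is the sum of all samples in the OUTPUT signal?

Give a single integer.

Answer: -48

Derivation:
Input: [-3, -5, -1, 1, -2]
Stage 1 (CLIP -5 2): clip(-3,-5,2)=-3, clip(-5,-5,2)=-5, clip(-1,-5,2)=-1, clip(1,-5,2)=1, clip(-2,-5,2)=-2 -> [-3, -5, -1, 1, -2]
Stage 2 (AMPLIFY 2): -3*2=-6, -5*2=-10, -1*2=-2, 1*2=2, -2*2=-4 -> [-6, -10, -2, 2, -4]
Stage 3 (DELAY): [0, -6, -10, -2, 2] = [0, -6, -10, -2, 2] -> [0, -6, -10, -2, 2]
Stage 4 (AMPLIFY 3): 0*3=0, -6*3=-18, -10*3=-30, -2*3=-6, 2*3=6 -> [0, -18, -30, -6, 6]
Output sum: -48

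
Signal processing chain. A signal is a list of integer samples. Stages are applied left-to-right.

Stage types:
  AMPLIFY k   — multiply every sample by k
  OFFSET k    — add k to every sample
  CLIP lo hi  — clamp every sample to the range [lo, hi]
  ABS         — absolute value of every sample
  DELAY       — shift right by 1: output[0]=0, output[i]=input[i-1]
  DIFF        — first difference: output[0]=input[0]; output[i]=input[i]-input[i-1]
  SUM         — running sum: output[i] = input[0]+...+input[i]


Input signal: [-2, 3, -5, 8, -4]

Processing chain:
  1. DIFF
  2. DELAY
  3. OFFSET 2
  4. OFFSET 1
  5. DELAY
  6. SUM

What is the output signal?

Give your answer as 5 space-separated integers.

Answer: 0 3 4 12 7

Derivation:
Input: [-2, 3, -5, 8, -4]
Stage 1 (DIFF): s[0]=-2, 3--2=5, -5-3=-8, 8--5=13, -4-8=-12 -> [-2, 5, -8, 13, -12]
Stage 2 (DELAY): [0, -2, 5, -8, 13] = [0, -2, 5, -8, 13] -> [0, -2, 5, -8, 13]
Stage 3 (OFFSET 2): 0+2=2, -2+2=0, 5+2=7, -8+2=-6, 13+2=15 -> [2, 0, 7, -6, 15]
Stage 4 (OFFSET 1): 2+1=3, 0+1=1, 7+1=8, -6+1=-5, 15+1=16 -> [3, 1, 8, -5, 16]
Stage 5 (DELAY): [0, 3, 1, 8, -5] = [0, 3, 1, 8, -5] -> [0, 3, 1, 8, -5]
Stage 6 (SUM): sum[0..0]=0, sum[0..1]=3, sum[0..2]=4, sum[0..3]=12, sum[0..4]=7 -> [0, 3, 4, 12, 7]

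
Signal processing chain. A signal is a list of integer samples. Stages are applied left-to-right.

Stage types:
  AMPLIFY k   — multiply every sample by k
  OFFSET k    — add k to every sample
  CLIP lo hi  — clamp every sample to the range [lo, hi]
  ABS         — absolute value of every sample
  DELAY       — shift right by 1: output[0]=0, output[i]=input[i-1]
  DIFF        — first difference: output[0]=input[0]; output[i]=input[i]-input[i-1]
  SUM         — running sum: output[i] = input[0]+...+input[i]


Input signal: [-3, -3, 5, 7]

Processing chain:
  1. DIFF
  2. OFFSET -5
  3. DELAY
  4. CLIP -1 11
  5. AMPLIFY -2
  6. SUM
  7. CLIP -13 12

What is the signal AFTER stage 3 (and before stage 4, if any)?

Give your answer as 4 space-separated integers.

Input: [-3, -3, 5, 7]
Stage 1 (DIFF): s[0]=-3, -3--3=0, 5--3=8, 7-5=2 -> [-3, 0, 8, 2]
Stage 2 (OFFSET -5): -3+-5=-8, 0+-5=-5, 8+-5=3, 2+-5=-3 -> [-8, -5, 3, -3]
Stage 3 (DELAY): [0, -8, -5, 3] = [0, -8, -5, 3] -> [0, -8, -5, 3]

Answer: 0 -8 -5 3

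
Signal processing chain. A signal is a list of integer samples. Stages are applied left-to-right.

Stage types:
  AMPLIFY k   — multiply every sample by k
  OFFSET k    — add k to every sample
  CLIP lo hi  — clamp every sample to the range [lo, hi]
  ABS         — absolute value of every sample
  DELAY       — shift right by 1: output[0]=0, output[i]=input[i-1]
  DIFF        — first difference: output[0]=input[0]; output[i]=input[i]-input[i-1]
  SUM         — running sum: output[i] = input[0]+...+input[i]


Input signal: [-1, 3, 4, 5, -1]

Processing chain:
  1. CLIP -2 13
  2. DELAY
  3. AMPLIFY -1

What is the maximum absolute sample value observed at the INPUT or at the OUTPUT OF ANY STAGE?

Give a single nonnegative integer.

Input: [-1, 3, 4, 5, -1] (max |s|=5)
Stage 1 (CLIP -2 13): clip(-1,-2,13)=-1, clip(3,-2,13)=3, clip(4,-2,13)=4, clip(5,-2,13)=5, clip(-1,-2,13)=-1 -> [-1, 3, 4, 5, -1] (max |s|=5)
Stage 2 (DELAY): [0, -1, 3, 4, 5] = [0, -1, 3, 4, 5] -> [0, -1, 3, 4, 5] (max |s|=5)
Stage 3 (AMPLIFY -1): 0*-1=0, -1*-1=1, 3*-1=-3, 4*-1=-4, 5*-1=-5 -> [0, 1, -3, -4, -5] (max |s|=5)
Overall max amplitude: 5

Answer: 5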